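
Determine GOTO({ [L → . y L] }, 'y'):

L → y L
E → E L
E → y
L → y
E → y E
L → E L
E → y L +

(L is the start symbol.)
{ [E → . E L], [E → . y E], [E → . y L +], [E → . y], [L → . E L], [L → . y L], [L → . y], [L → y . L] }

GOTO(I, 'y') = CLOSURE({ [A → αX.β] : [A → α.Xβ] ∈ I, X = 'y' })

Items with dot before 'y', with the dot advanced:
  [L → . y L] → [L → y . L]
Closure of the advanced items:
  [L → y . L] has the dot before L: add [L → . y L], [L → . y], [L → . E L]
  [L → . E L] has the dot before E: add [E → . E L], [E → . y], [E → . y E], [E → . y L +]

GOTO = { [E → . E L], [E → . y E], [E → . y L +], [E → . y], [L → . E L], [L → . y L], [L → . y], [L → y . L] }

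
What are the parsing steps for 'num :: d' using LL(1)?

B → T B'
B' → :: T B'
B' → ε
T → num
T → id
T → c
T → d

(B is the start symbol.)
Stack is shown with the top on the left.

Stack      Input       Action
-----------------------------
B $        num :: d $  output B → T B'
T B' $     num :: d $  output T → num
num B' $   num :: d $  match 'num'
B' $       :: d $      output B' → :: T B'
:: T B' $  :: d $      match '::'
T B' $     d $         output T → d
d B' $     d $         match 'd'
B' $       $           output B' → ε
$          $           accept

The string is accepted.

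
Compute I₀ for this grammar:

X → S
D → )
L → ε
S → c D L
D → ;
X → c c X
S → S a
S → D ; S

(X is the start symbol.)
First, augment the grammar with X' → X
I₀ = CLOSURE({ [X' → . X] }):
  [X' → . X] has the dot before X: add [X → . S], [X → . c c X]
  [X → . S] has the dot before S: add [S → . c D L], [S → . S a], [S → . D ; S]
  [S → . D ; S] has the dot before D: add [D → . )], [D → . ;]
No further items can be added.

I₀ = { [D → . )], [D → . ;], [S → . D ; S], [S → . S a], [S → . c D L], [X → . S], [X → . c c X], [X' → . X] }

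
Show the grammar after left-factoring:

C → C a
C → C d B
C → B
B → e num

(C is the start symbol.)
C → C C'
C' → a
C' → d B
C → B
B → e num

Left-factoring transforms A → αβ₁ | αβ₂ into A → αA' and A' → β₁ | β₂
(α is the longest common prefix among the alternatives). Repeat until
no nonterminal has two alternatives with a common prefix.

Round 1: C has alternatives sharing prefix 'C'. Introduce C': C → C C'
  Add: C' → a
  Add: C' → d B

No remaining common prefixes — done.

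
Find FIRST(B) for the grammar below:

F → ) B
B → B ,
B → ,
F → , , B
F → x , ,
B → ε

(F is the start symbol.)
To compute FIRST(B), examine every production with B on the left-hand side, reading each right-hand side left to right until a non-nullable symbol is reached.

From B → B ,:
  - B is the symbol being defined: contributes nothing new
    B is nullable, so continue to the next symbol
  - ',' is a terminal: add ',' and stop
From B → ,:
  - ',' is a terminal: add ',' and stop
From B → ε:
  - ε-production, so ε ∈ FIRST(B)

Collecting: FIRST(B) = { ',', ε }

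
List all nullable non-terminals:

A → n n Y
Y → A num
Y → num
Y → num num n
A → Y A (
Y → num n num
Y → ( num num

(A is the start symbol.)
None

A non-terminal is nullable if it can derive ε (the empty string): either it has an ε-production, or it has a production whose right-hand side consists entirely of nullable non-terminals.

There are no ε-productions, so no non-terminal can derive ε.
No non-terminals are nullable.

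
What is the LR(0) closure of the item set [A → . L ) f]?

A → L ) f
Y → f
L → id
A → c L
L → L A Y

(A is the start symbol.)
{ [A → . L ) f], [L → . L A Y], [L → . id] }

To compute CLOSURE, for each item [A → α.Bβ] where B is a non-terminal, add [B → .γ] for all productions B → γ; repeat for the newly added items until nothing changes.

Start with: [A → . L ) f]
  [A → . L ) f] has the dot before L: add [L → . id], [L → . L A Y]
No further items can be added.

CLOSURE = { [A → . L ) f], [L → . L A Y], [L → . id] }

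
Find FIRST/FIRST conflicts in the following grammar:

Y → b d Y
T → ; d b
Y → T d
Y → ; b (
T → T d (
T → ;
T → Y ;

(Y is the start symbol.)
A FIRST/FIRST conflict occurs when two productions N → α and N → β for the same non-terminal have FIRST(α) ∩ FIRST(β) ≠ ∅ (with ε ∈ FIRST of a nullable right-hand side, so two nullable alternatives also conflict).

FIRST sets of the non-terminals at (or reachable through a nullable prefix from) the front of some alternative:
  FIRST(T) = { ';', 'b' }
  FIRST(Y) = { ';', 'b' }

Productions for Y:
  Y → b d Y: FIRST = { 'b' }
  Y → T d: FIRST = { ';', 'b' }
  Y → ; b (: FIRST = { ';' }
Productions for T:
  T → ; d b: FIRST = { ';' }
  T → T d (: FIRST = { ';', 'b' }
  T → ;: FIRST = { ';' }
  T → Y ;: FIRST = { ';', 'b' }

Conflict for Y: Y → b d Y and Y → T d
  Overlap: { 'b' }
Conflict for Y: Y → T d and Y → ; b (
  Overlap: { ';' }
Conflict for T: T → ; d b and T → T d (
  Overlap: { ';' }
Conflict for T: T → ; d b and T → ;
  Overlap: { ';' }
Conflict for T: T → ; d b and T → Y ;
  Overlap: { ';' }
Conflict for T: T → T d ( and T → ;
  Overlap: { ';' }
Conflict for T: T → T d ( and T → Y ;
  Overlap: { ';', 'b' }
Conflict for T: T → ; and T → Y ;
  Overlap: { ';' }

Answer: Yes. Y → b d Y / Y → T d on { 'b' }; Y → T d / Y → ';' b '(' on { ';' }; T → ';' d b / T → T d '(' on { ';' }; T → ';' d b / T → ';' on { ';' }; T → ';' d b / T → Y ';' on { ';' }; T → T d '(' / T → ';' on { ';' }; T → T d '(' / T → Y ';' on { ';', 'b' }; T → ';' / T → Y ';' on { ';' }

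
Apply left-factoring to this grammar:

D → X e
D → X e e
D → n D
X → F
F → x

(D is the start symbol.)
D → X e D'
D' → ε
D' → e
D → n D
X → F
F → x

Left-factoring transforms A → αβ₁ | αβ₂ into A → αA' and A' → β₁ | β₂
(α is the longest common prefix among the alternatives). Repeat until
no nonterminal has two alternatives with a common prefix.

Round 1: D has alternatives sharing prefix 'X e'. Introduce D': D → X e D'
  Add: D' → ε
  Add: D' → e

No remaining common prefixes — done.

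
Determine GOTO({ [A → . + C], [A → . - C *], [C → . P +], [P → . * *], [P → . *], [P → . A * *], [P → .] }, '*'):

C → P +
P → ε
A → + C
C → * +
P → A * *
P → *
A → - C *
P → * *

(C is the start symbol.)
GOTO(I, '*') = CLOSURE({ [A → αX.β] : [A → α.Xβ] ∈ I, X = '*' })

Items with dot before '*', with the dot advanced:
  [P → . *] → [P → * .]
  [P → . * *] → [P → * . *]
Closure adds nothing (no advanced item has the dot before a non-terminal).

GOTO = { [P → * . *], [P → * .] }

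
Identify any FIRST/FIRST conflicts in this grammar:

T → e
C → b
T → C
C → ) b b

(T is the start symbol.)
No FIRST/FIRST conflicts.

A FIRST/FIRST conflict occurs when two productions N → α and N → β for the same non-terminal have FIRST(α) ∩ FIRST(β) ≠ ∅ (with ε ∈ FIRST of a nullable right-hand side, so two nullable alternatives also conflict).

FIRST sets of the non-terminals at (or reachable through a nullable prefix from) the front of some alternative:
  FIRST(C) = { ')', 'b' }

Productions for T:
  T → e: FIRST = { 'e' }
  T → C: FIRST = { ')', 'b' }
Productions for C:
  C → b: FIRST = { 'b' }
  C → ) b b: FIRST = { ')' }

All alternatives of each non-terminal have pairwise disjoint FIRST sets.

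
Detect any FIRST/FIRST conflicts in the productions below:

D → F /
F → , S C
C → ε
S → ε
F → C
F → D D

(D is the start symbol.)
FIRST sets of the non-terminals at (or reachable through a nullable prefix from) the front of some alternative:
  FIRST(C) = { ε }
  FIRST(D) = { ',', '/' }

Productions for F:
  F → , S C: FIRST = { ',' }
  F → C: FIRST = { ε }
  F → D D: FIRST = { ',', '/' }
D, C, S have only one production, so no FIRST/FIRST conflict is possible there.

Conflict for F: F → , S C and F → D D
  Overlap: { ',' }

Answer: Yes. F → ',' S C / F → D D on { ',' }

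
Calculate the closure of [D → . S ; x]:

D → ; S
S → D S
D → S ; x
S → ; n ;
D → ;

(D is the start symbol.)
Start with: [D → . S ; x]
  [D → . S ; x] has the dot before S: add [S → . D S], [S → . ; n ;]
  [S → . D S] has the dot before D: add [D → . ; S], [D → . ;]
No further items can be added.

CLOSURE = { [D → . ; S], [D → . ;], [D → . S ; x], [S → . ; n ;], [S → . D S] }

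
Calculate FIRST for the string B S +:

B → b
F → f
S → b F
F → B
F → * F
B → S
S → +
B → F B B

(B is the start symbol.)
FIRST sets of the non-terminals involved (from the grammar, by fixed-point iteration):
  FIRST(B) = { '*', '+', 'b', 'f' }

To compute FIRST(B S +), process the symbols left to right:
Symbol B is a non-terminal. Add FIRST(B) \ {ε} = { '*', '+', 'b', 'f' }
B is not nullable (ε ∉ FIRST(B)), so stop here.
FIRST(B S +) = { '*', '+', 'b', 'f' }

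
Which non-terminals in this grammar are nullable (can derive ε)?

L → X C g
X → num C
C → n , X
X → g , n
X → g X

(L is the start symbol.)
None

There are no ε-productions, so no non-terminal can derive ε.
No non-terminals are nullable.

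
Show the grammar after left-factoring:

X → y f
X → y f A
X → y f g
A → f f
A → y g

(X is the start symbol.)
Left-factoring transforms A → αβ₁ | αβ₂ into A → αA' and A' → β₁ | β₂
(α is the longest common prefix among the alternatives). Repeat until
no nonterminal has two alternatives with a common prefix.

Round 1: X has alternatives sharing prefix 'y f'. Introduce X': X → y f X'
  Add: X' → ε
  Add: X' → A
  Add: X' → g

No remaining common prefixes — done.

Resulting grammar:
X → y f X'
X' → ε
X' → A
X' → g
A → f f
A → y g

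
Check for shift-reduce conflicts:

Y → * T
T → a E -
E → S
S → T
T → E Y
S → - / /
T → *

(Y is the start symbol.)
No shift-reduce conflicts

Augment with Y' → Y and build the canonical LR(0) collection (I0 = CLOSURE({[Y' → . Y]}), then GOTO on every symbol after a dot until no new states appear). It has 15 states:
  I0: { [Y → . * T], [Y' → . Y] }  — shift
  I1: { [E → . S], [S → . - / /], [S → . T], [T → . *], [T → . E Y], [T → . a E -], [Y → * . T] }  — shift
  I2: { [Y' → Y .] }  — accept
  I3: { [T → * .] }  — reduce
  I4: { [S → - . / /] }  — shift
  I5: { [T → E . Y], [Y → . * T] }  — shift
  I6: { [E → S .] }  — reduce
  I7: { [S → T .], [Y → * T .] }  — 2 reduces
  I8: { [E → . S], [S → . - / /], [S → . T], [T → . *], [T → . E Y], [T → . a E -], [T → a . E -] }  — shift
  I9: { [T → E . Y], [T → a E . -], [Y → . * T] }  — shift
  I10: { [S → T .] }  — reduce
  I11: { [T → a E - .] }  — reduce
  I12: { [T → E Y .] }  — reduce
  I13: { [S → - / . /] }  — shift
  I14: { [S → - / / .] }  — reduce

No state contains both a complete item and a shift item.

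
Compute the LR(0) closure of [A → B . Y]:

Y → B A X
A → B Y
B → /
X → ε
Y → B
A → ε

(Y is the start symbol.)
Start with: [A → B . Y]
  [A → B . Y] has the dot before Y: add [Y → . B A X], [Y → . B]
  [Y → . B A X] has the dot before B: add [B → . /]
No further items can be added.

CLOSURE = { [A → B . Y], [B → . /], [Y → . B A X], [Y → . B] }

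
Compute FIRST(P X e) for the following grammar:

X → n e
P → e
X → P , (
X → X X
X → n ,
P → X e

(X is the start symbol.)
{ 'e', 'n' }

FIRST sets of the non-terminals involved (from the grammar, by fixed-point iteration):
  FIRST(P) = { 'e', 'n' }

To compute FIRST(P X e), process the symbols left to right:
Symbol P is a non-terminal. Add FIRST(P) \ {ε} = { 'e', 'n' }
P is not nullable (ε ∉ FIRST(P)), so stop here.
FIRST(P X e) = { 'e', 'n' }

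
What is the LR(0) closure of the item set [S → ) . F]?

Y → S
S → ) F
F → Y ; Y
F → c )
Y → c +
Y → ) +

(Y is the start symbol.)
To compute CLOSURE, for each item [A → α.Bβ] where B is a non-terminal, add [B → .γ] for all productions B → γ; repeat for the newly added items until nothing changes.

Start with: [S → ) . F]
  [S → ) . F] has the dot before F: add [F → . Y ; Y], [F → . c )]
  [F → . Y ; Y] has the dot before Y: add [Y → . S], [Y → . c +], [Y → . ) +]
  [Y → . S] has the dot before S: add [S → . ) F]
No further items can be added.

CLOSURE = { [F → . Y ; Y], [F → . c )], [S → ) . F], [S → . ) F], [Y → . ) +], [Y → . S], [Y → . c +] }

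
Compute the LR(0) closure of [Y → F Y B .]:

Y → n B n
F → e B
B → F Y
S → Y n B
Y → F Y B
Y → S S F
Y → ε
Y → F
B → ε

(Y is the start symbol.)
{ [Y → F Y B .] }

To compute CLOSURE, for each item [A → α.Bβ] where B is a non-terminal, add [B → .γ] for all productions B → γ; repeat for the newly added items until nothing changes.

Start with: [Y → F Y B .]
The dot is at the end, so nothing is added.

CLOSURE = { [Y → F Y B .] }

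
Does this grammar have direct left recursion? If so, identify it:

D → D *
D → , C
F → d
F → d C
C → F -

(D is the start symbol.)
Direct left recursion occurs when N → N α for some non-terminal N (the right-hand side begins with the left-hand side itself).

D → D *: LEFT RECURSIVE (starts with D)
D → , C: starts with ','
F → d: starts with d
F → d C: starts with d
C → F -: starts with F

The grammar has direct left recursion on: D.

Answer: Yes, D is left-recursive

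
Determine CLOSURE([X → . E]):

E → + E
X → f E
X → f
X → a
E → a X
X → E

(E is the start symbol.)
To compute CLOSURE, for each item [A → α.Bβ] where B is a non-terminal, add [B → .γ] for all productions B → γ; repeat for the newly added items until nothing changes.

Start with: [X → . E]
  [X → . E] has the dot before E: add [E → . + E], [E → . a X]
No further items can be added.

CLOSURE = { [E → . + E], [E → . a X], [X → . E] }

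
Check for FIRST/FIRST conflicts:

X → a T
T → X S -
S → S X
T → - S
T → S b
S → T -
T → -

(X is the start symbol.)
Yes. T → X S '-' / T → S b on { 'a' }; T → '-' S / T → S b on { '-' }; T → '-' S / T → '-' on { '-' }; T → S b / T → '-' on { '-' }; S → S X / S → T '-' on { '-', 'a' }

A FIRST/FIRST conflict occurs when two productions N → α and N → β for the same non-terminal have FIRST(α) ∩ FIRST(β) ≠ ∅ (with ε ∈ FIRST of a nullable right-hand side, so two nullable alternatives also conflict).

FIRST sets of the non-terminals at (or reachable through a nullable prefix from) the front of some alternative:
  FIRST(X) = { 'a' }
  FIRST(S) = { '-', 'a' }
  FIRST(T) = { '-', 'a' }

Productions for T:
  T → X S -: FIRST = { 'a' }
  T → - S: FIRST = { '-' }
  T → S b: FIRST = { '-', 'a' }
  T → -: FIRST = { '-' }
Productions for S:
  S → S X: FIRST = { '-', 'a' }
  S → T -: FIRST = { '-', 'a' }
X has only one production, so no FIRST/FIRST conflict is possible there.

Conflict for T: T → X S - and T → S b
  Overlap: { 'a' }
Conflict for T: T → - S and T → S b
  Overlap: { '-' }
Conflict for T: T → - S and T → -
  Overlap: { '-' }
Conflict for T: T → S b and T → -
  Overlap: { '-' }
Conflict for S: S → S X and S → T -
  Overlap: { '-', 'a' }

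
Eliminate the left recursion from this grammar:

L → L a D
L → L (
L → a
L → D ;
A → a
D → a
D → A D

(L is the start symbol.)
L → a L'
L → D ; L'
L' → a D L'
L' → ( L'
L' → ε
A → a
D → a
D → A D

L is directly left-recursive. The standard transformation for
  A → A α₁ | ... | A α_m | β₁ | ... | β_n
is
  A  → β₁ A' | ... | β_n A'
  A' → α₁ A' | ... | α_m A' | ε

L → a becomes L → a L'
L → D ; becomes L → D ; L'
L → L a D becomes L' → a D L'
L → L ( becomes L' → ( L'
Add L' → ε

Productions for other non-terminals are unchanged:
  A → a
  D → a
  D → A D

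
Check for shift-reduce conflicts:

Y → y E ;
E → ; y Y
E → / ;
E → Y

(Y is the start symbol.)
No shift-reduce conflicts

Augment with Y' → Y and build the canonical LR(0) collection (I0 = CLOSURE({[Y' → . Y]}), then GOTO on every symbol after a dot until no new states appear). It has 11 states:
  I0: { [Y → . y E ;], [Y' → . Y] }  — shift
  I1: { [Y' → Y .] }  — accept
  I2: { [E → . / ;], [E → . ; y Y], [E → . Y], [Y → . y E ;], [Y → y . E ;] }  — shift
  I3: { [E → / . ;] }  — shift
  I4: { [E → ; . y Y] }  — shift
  I5: { [Y → y E . ;] }  — shift
  I6: { [E → Y .] }  — reduce
  I7: { [Y → y E ; .] }  — reduce
  I8: { [E → ; y . Y], [Y → . y E ;] }  — shift
  I9: { [E → ; y Y .] }  — reduce
  I10: { [E → / ; .] }  — reduce

No state contains both a complete item and a shift item.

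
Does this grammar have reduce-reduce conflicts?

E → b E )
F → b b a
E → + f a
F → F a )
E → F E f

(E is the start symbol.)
A reduce-reduce conflict occurs when an LR(0) state has two complete items [A → α .] and [B → β .] — both call for a reduction, and with no lookahead the parser cannot choose between them.

Augment with E' → E and build the canonical LR(0) collection (I0 = CLOSURE({[E' → . E]}), then GOTO on every symbol after a dot until no new states appear). It has 15 states:
  I0: { [E → . + f a], [E → . F E f], [E → . b E )], [E' → . E], [F → . F a )], [F → . b b a] }  — shift
  I1: { [E → + . f a] }  — shift
  I2: { [E' → E .] }  — accept
  I3: { [E → . + f a], [E → . F E f], [E → . b E )], [E → F . E f], [F → . F a )], [F → . b b a], [F → F . a )] }  — shift
  I4: { [E → . + f a], [E → . F E f], [E → . b E )], [E → b . E )], [F → . F a )], [F → . b b a], [F → b . b a] }  — shift
  I5: { [E → b E . )] }  — shift
  I6: { [E → . + f a], [E → . F E f], [E → . b E )], [E → b . E )], [F → . F a )], [F → . b b a], [F → b . b a], [F → b b . a] }  — shift
  I7: { [F → b b a .] }  — reduce
  I8: { [E → b E ) .] }  — reduce
  I9: { [E → F E . f] }  — shift
  I10: { [F → F a . )] }  — shift
  I11: { [F → F a ) .] }  — reduce
  I12: { [E → F E f .] }  — reduce
  I13: { [E → + f . a] }  — shift
  I14: { [E → + f a .] }  — reduce

No state contains more than one complete item.

Answer: No reduce-reduce conflicts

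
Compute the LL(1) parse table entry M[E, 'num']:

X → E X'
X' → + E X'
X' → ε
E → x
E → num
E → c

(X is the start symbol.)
To find M[E, 'num'], we find productions for E where 'num' is in the predict set (PREDICT(N → α) = (FIRST(α) \ {ε}) ∪ (FOLLOW(N) if α ⇒* ε)).

E → x: PREDICT = { 'x' }
E → num: PREDICT = { 'num' }
  'num' is in predict set, so this production goes in M[E, 'num']
E → c: PREDICT = { 'c' }

M[E, 'num'] = E → num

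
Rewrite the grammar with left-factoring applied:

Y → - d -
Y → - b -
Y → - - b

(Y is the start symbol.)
Left-factoring transforms A → αβ₁ | αβ₂ into A → αA' and A' → β₁ | β₂
(α is the longest common prefix among the alternatives). Repeat until
no nonterminal has two alternatives with a common prefix.

Round 1: Y has alternatives sharing prefix '-'. Introduce Y': Y → - Y'
  Add: Y' → d -
  Add: Y' → b -
  Add: Y' → - b

No remaining common prefixes — done.

Resulting grammar:
Y → - Y'
Y' → d -
Y' → b -
Y' → - b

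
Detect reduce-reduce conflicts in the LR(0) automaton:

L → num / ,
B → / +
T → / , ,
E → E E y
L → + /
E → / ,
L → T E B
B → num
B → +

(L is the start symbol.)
A reduce-reduce conflict occurs when an LR(0) state has two complete items [A → α .] and [B → β .] — both call for a reduction, and with no lookahead the parser cannot choose between them.

Augment with L' → L and build the canonical LR(0) collection (I0 = CLOSURE({[L' → . L]}), then GOTO on every symbol after a dot until no new states appear). It has 21 states:
  I0: { [L → . + /], [L → . T E B], [L → . num / ,], [L' → . L], [T → . / , ,] }  — shift
  I1: { [L → + . /] }  — shift
  I2: { [T → / . , ,] }  — shift
  I3: { [L' → L .] }  — accept
  I4: { [E → . / ,], [E → . E E y], [L → T . E B] }  — shift
  I5: { [L → num . / ,] }  — shift
  I6: { [L → num / . ,] }  — shift
  I7: { [L → num / , .] }  — reduce
  I8: { [E → / . ,] }  — shift
  I9: { [B → . +], [B → . / +], [B → . num], [E → . / ,], [E → . E E y], [E → E . E y], [L → T E . B] }  — shift
  I10: { [B → + .] }  — reduce
  I11: { [B → / . +], [E → / . ,] }  — shift
  I12: { [L → T E B .] }  — reduce
  I13: { [E → . / ,], [E → . E E y], [E → E . E y], [E → E E . y] }  — shift
  I14: { [B → num .] }  — reduce
  I15: { [E → E E y .] }  — reduce
  I16: { [B → / + .] }  — reduce
  I17: { [E → / , .] }  — reduce
  I18: { [T → / , . ,] }  — shift
  I19: { [T → / , , .] }  — reduce
  I20: { [L → + / .] }  — reduce

No state contains more than one complete item.

Answer: No reduce-reduce conflicts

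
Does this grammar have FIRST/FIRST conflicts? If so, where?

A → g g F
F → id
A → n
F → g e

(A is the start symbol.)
A FIRST/FIRST conflict occurs when two productions N → α and N → β for the same non-terminal have FIRST(α) ∩ FIRST(β) ≠ ∅ (with ε ∈ FIRST of a nullable right-hand side, so two nullable alternatives also conflict).

Productions for A:
  A → g g F: FIRST = { 'g' }
  A → n: FIRST = { 'n' }
Productions for F:
  F → id: FIRST = { 'id' }
  F → g e: FIRST = { 'g' }

All alternatives of each non-terminal have pairwise disjoint FIRST sets.

Answer: No FIRST/FIRST conflicts.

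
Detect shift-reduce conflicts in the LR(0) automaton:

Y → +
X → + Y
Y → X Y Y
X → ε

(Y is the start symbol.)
A shift-reduce conflict occurs when an LR(0) state has both:
  - a complete (reduce) item [A → α .] (dot at the end), and
  - a shift item [B → β . c γ] (dot before a terminal).

Augment with Y' → Y and build the canonical LR(0) collection (I0 = CLOSURE({[Y' → . Y]}), then GOTO on every symbol after a dot until no new states appear). It has 7 states:
  I0: { [X → . + Y], [X → .], [Y → . +], [Y → . X Y Y], [Y' → . Y] }  — shift, reduce
  I1: { [X → + . Y], [X → . + Y], [X → .], [Y → + .], [Y → . +], [Y → . X Y Y] }  — shift, 2 reduces
  I2: { [X → . + Y], [X → .], [Y → . +], [Y → . X Y Y], [Y → X . Y Y] }  — shift, reduce
  I3: { [Y' → Y .] }  — accept
  I4: { [X → . + Y], [X → .], [Y → . +], [Y → . X Y Y], [Y → X Y . Y] }  — shift, reduce
  I5: { [Y → X Y Y .] }  — reduce
  I6: { [X → + Y .] }  — reduce

I0 contains reduce item [X → .] and shift items [X → . + Y], [Y → . +] — shift-reduce conflict.
I1 contains reduce items [X → .], [Y → + .] and shift items [X → . + Y], [Y → . +] — shift-reduce conflict.
I2 contains reduce item [X → .] and shift items [X → . + Y], [Y → . +] — shift-reduce conflict.
I4 contains reduce item [X → .] and shift items [X → . + Y], [Y → . +] — shift-reduce conflict.

Answer: Yes — I0: [X → .] vs [X → . + Y]; I1: [X → .] vs [X → . + Y]; I2: [X → .] vs [X → . + Y]; I4: [X → .] vs [X → . + Y]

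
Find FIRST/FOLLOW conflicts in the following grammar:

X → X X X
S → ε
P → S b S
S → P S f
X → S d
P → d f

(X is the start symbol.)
Yes. S → P S f with FOLLOW(S) on { 'b', 'd' }

Nullable non-terminals: S.
FIRST sets used below: FIRST(P) = { 'b', 'd' }

S: nullable alternative(s) S → ε; FOLLOW(S) = { 'b', 'd', 'f' }
  S → ε: FIRST \ {ε} = { } — this is the only nullable alternative, skip
  S → P S f: FIRST \ {ε} = { 'b', 'd' } — overlaps FOLLOW(S) on { 'b', 'd' }: CONFLICT

P, X have no nullable alternative, so no FIRST/FOLLOW check is needed there.

So the grammar has 1 FIRST/FOLLOW conflict (marked CONFLICT above).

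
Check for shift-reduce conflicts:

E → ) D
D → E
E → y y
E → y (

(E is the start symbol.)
A shift-reduce conflict occurs when an LR(0) state has both:
  - a complete (reduce) item [A → α .] (dot at the end), and
  - a shift item [B → β . c γ] (dot before a terminal).

Augment with E' → E and build the canonical LR(0) collection (I0 = CLOSURE({[E' → . E]}), then GOTO on every symbol after a dot until no new states appear). It has 8 states:
  I0: { [E → . ) D], [E → . y (], [E → . y y], [E' → . E] }  — shift
  I1: { [D → . E], [E → ) . D], [E → . ) D], [E → . y (], [E → . y y] }  — shift
  I2: { [E' → E .] }  — accept
  I3: { [E → y . (], [E → y . y] }  — shift
  I4: { [E → y ( .] }  — reduce
  I5: { [E → y y .] }  — reduce
  I6: { [E → ) D .] }  — reduce
  I7: { [D → E .] }  — reduce

No state contains both a complete item and a shift item.

Answer: No shift-reduce conflicts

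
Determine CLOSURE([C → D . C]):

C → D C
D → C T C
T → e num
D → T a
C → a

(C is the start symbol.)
To compute CLOSURE, for each item [A → α.Bβ] where B is a non-terminal, add [B → .γ] for all productions B → γ; repeat for the newly added items until nothing changes.

Start with: [C → D . C]
  [C → D . C] has the dot before C: add [C → . D C], [C → . a]
  [C → . D C] has the dot before D: add [D → . C T C], [D → . T a]
  [D → . T a] has the dot before T: add [T → . e num]
No further items can be added.

CLOSURE = { [C → . D C], [C → . a], [C → D . C], [D → . C T C], [D → . T a], [T → . e num] }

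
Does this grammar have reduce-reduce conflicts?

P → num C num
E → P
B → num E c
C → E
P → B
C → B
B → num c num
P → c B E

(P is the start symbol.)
Yes — I5: [C → B .] vs [P → B .]

Augment with P' → P and build the canonical LR(0) collection (I0 = CLOSURE({[P' → . P]}), then GOTO on every symbol after a dot until no new states appear). It has 17 states:
  I0: { [B → . num E c], [B → . num c num], [P → . B], [P → . c B E], [P → . num C num], [P' → . P] }  — shift
  I1: { [P → B .] }  — reduce
  I2: { [P' → P .] }  — accept
  I3: { [B → . num E c], [B → . num c num], [P → c . B E] }  — shift
  I4: { [B → . num E c], [B → . num c num], [B → num . E c], [B → num . c num], [C → . B], [C → . E], [E → . P], [P → . B], [P → . c B E], [P → . num C num], [P → num . C num] }  — shift
  I5: { [C → B .], [P → B .] }  — 2 reduces
  I6: { [P → num C . num] }  — shift
  I7: { [B → num E . c], [C → E .] }  — shift, reduce
  I8: { [E → P .] }  — reduce
  I9: { [B → . num E c], [B → . num c num], [B → num c . num], [P → c . B E] }  — shift
  I10: { [B → . num E c], [B → . num c num], [E → . P], [P → . B], [P → . c B E], [P → . num C num], [P → c B . E] }  — shift
  I11: { [B → . num E c], [B → . num c num], [B → num . E c], [B → num . c num], [B → num c num .], [E → . P], [P → . B], [P → . c B E], [P → . num C num] }  — shift, reduce
  I12: { [B → num E . c] }  — shift
  I13: { [B → num E c .] }  — reduce
  I14: { [P → c B E .] }  — reduce
  I15: { [P → num C num .] }  — reduce
  I16: { [B → . num E c], [B → . num c num], [B → num . E c], [B → num . c num], [E → . P], [P → . B], [P → . c B E], [P → . num C num] }  — shift

I5 contains complete items [C → B .], [P → B .] — reduce-reduce conflict.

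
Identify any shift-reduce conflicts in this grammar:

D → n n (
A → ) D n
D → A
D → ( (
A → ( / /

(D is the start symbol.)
No shift-reduce conflicts

A shift-reduce conflict occurs when an LR(0) state has both:
  - a complete (reduce) item [A → α .] (dot at the end), and
  - a shift item [B → β . c γ] (dot before a terminal).

Augment with D' → D and build the canonical LR(0) collection (I0 = CLOSURE({[D' → . D]}), then GOTO on every symbol after a dot until no new states appear). It has 13 states:
  I0: { [A → . ( / /], [A → . ) D n], [D → . ( (], [D → . A], [D → . n n (], [D' → . D] }  — shift
  I1: { [A → ( . / /], [D → ( . (] }  — shift
  I2: { [A → ) . D n], [A → . ( / /], [A → . ) D n], [D → . ( (], [D → . A], [D → . n n (] }  — shift
  I3: { [D → A .] }  — reduce
  I4: { [D' → D .] }  — accept
  I5: { [D → n . n (] }  — shift
  I6: { [D → n n . (] }  — shift
  I7: { [D → n n ( .] }  — reduce
  I8: { [A → ) D . n] }  — shift
  I9: { [A → ) D n .] }  — reduce
  I10: { [D → ( ( .] }  — reduce
  I11: { [A → ( / . /] }  — shift
  I12: { [A → ( / / .] }  — reduce

No state contains both a complete item and a shift item.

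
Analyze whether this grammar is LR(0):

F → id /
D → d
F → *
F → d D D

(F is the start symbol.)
Augment with F' → F and build the canonical LR(0) collection (I0 = CLOSURE({[F' → . F]}), then GOTO on every symbol after a dot until no new states appear). It has 9 states:
  I0: { [F → . *], [F → . d D D], [F → . id /], [F' → . F] }  — shift
  I1: { [F → * .] }  — reduce
  I2: { [F' → F .] }  — accept
  I3: { [D → . d], [F → d . D D] }  — shift
  I4: { [F → id . /] }  — shift
  I5: { [F → id / .] }  — reduce
  I6: { [D → . d], [F → d D . D] }  — shift
  I7: { [D → d .] }  — reduce
  I8: { [F → d D D .] }  — reduce

Every state is either a pure shift/goto state or contains exactly one complete item and nothing to shift — no conflicts. The grammar is LR(0).

Answer: Yes, the grammar is LR(0)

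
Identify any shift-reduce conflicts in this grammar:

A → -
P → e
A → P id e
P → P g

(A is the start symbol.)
No shift-reduce conflicts

A shift-reduce conflict occurs when an LR(0) state has both:
  - a complete (reduce) item [A → α .] (dot at the end), and
  - a shift item [B → β . c γ] (dot before a terminal).

Augment with A' → A and build the canonical LR(0) collection (I0 = CLOSURE({[A' → . A]}), then GOTO on every symbol after a dot until no new states appear). It has 8 states:
  I0: { [A → . -], [A → . P id e], [A' → . A], [P → . P g], [P → . e] }  — shift
  I1: { [A → - .] }  — reduce
  I2: { [A' → A .] }  — accept
  I3: { [A → P . id e], [P → P . g] }  — shift
  I4: { [P → e .] }  — reduce
  I5: { [P → P g .] }  — reduce
  I6: { [A → P id . e] }  — shift
  I7: { [A → P id e .] }  — reduce

No state contains both a complete item and a shift item.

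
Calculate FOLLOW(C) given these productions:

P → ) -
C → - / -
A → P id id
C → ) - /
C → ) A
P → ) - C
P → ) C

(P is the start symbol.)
{ $, 'id' }

In P → ) - C: C is at the end, add FOLLOW(P)
In P → ) C: C is at the end, add FOLLOW(P)

The FOLLOW sets referred to above (computed the same way, to a fixed point):
  FOLLOW(P) = { $, 'id' }

Taking the union: FOLLOW(C) = { $, 'id' }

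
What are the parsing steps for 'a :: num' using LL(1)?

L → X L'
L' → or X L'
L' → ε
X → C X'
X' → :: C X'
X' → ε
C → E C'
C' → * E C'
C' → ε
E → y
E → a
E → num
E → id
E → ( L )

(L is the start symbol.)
Stack is shown with the top on the left.

Stack           Input       Action
----------------------------------
L $             a :: num $  output L → X L'
X L' $          a :: num $  output X → C X'
C X' L' $       a :: num $  output C → E C'
E C' X' L' $    a :: num $  output E → a
a C' X' L' $    a :: num $  match 'a'
C' X' L' $      :: num $    output C' → ε
X' L' $         :: num $    output X' → :: C X'
:: C X' L' $    :: num $    match '::'
C X' L' $       num $       output C → E C'
E C' X' L' $    num $       output E → num
num C' X' L' $  num $       match 'num'
C' X' L' $      $           output C' → ε
X' L' $         $           output X' → ε
L' $            $           output L' → ε
$               $           accept

The string is accepted.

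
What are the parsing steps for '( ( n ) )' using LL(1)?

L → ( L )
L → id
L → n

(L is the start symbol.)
LL(1) parsing maintains a stack (initially the start symbol over $) and the input. At each step: if the stack top is a terminal, match it against the current input token; if it is a non-terminal N, replace it with the RHS of M[N, lookahead] (the unique production whose predict set contains the lookahead).

Stack is shown with the top on the left.

Stack      Input        Action
------------------------------
L $        ( ( n ) ) $  output L → ( L )
( L ) $    ( ( n ) ) $  match '('
L ) $      ( n ) ) $    output L → ( L )
( L ) ) $  ( n ) ) $    match '('
L ) ) $    n ) ) $      output L → n
n ) ) $    n ) ) $      match 'n'
) ) $      ) ) $        match ')'
) $        ) $          match ')'
$          $            accept

The string is accepted.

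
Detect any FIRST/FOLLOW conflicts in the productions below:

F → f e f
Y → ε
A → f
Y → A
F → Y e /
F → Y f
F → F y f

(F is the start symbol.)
Yes. Y → A with FOLLOW(Y) on { 'f' }

A FIRST/FOLLOW conflict occurs when a non-terminal N has a nullable alternative N → β (β ⇒* ε) and another alternative N → α with FIRST(α) ∩ FOLLOW(N) ≠ ∅: on such a lookahead the parser cannot decide between expanding α and letting N vanish via β.

Nullable non-terminals: Y.
FIRST sets used below: FIRST(A) = { 'f' }

Y: nullable alternative(s) Y → ε; FOLLOW(Y) = { 'e', 'f' }
  Y → ε: FIRST \ {ε} = { } — this is the only nullable alternative, skip
  Y → A: FIRST \ {ε} = { 'f' } — overlaps FOLLOW(Y) on { 'f' }: CONFLICT

A, F have no nullable alternative, so no FIRST/FOLLOW check is needed there.

So the grammar has 1 FIRST/FOLLOW conflict (marked CONFLICT above).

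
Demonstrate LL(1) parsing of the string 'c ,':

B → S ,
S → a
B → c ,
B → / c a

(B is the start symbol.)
LL(1) parsing maintains a stack (initially the start symbol over $) and the input. At each step: if the stack top is a terminal, match it against the current input token; if it is a non-terminal N, replace it with the RHS of M[N, lookahead] (the unique production whose predict set contains the lookahead).

Stack is shown with the top on the left.

Stack  Input  Action
--------------------
B $    c , $  output B → c ,
c , $  c , $  match 'c'
, $    , $    match ','
$      $      accept

The string is accepted.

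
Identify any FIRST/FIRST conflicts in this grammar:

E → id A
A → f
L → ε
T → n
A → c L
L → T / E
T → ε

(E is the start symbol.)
A FIRST/FIRST conflict occurs when two productions N → α and N → β for the same non-terminal have FIRST(α) ∩ FIRST(β) ≠ ∅ (with ε ∈ FIRST of a nullable right-hand side, so two nullable alternatives also conflict).

FIRST sets of the non-terminals at (or reachable through a nullable prefix from) the front of some alternative:
  FIRST(T) = { 'n', ε }

Productions for A:
  A → f: FIRST = { 'f' }
  A → c L: FIRST = { 'c' }
Productions for L:
  L → ε: FIRST = { ε }
  L → T / E: FIRST = { '/', 'n' }
Productions for T:
  T → n: FIRST = { 'n' }
  T → ε: FIRST = { ε }
E has only one production, so no FIRST/FIRST conflict is possible there.

All alternatives of each non-terminal have pairwise disjoint FIRST sets.

Answer: No FIRST/FIRST conflicts.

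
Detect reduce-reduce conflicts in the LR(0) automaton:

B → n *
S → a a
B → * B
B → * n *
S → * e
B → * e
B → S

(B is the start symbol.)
A reduce-reduce conflict occurs when an LR(0) state has two complete items [A → α .] and [B → β .] — both call for a reduction, and with no lookahead the parser cannot choose between them.

Augment with B' → B and build the canonical LR(0) collection (I0 = CLOSURE({[B' → . B]}), then GOTO on every symbol after a dot until no new states appear). It has 12 states:
  I0: { [B → . * B], [B → . * e], [B → . * n *], [B → . S], [B → . n *], [B' → . B], [S → . * e], [S → . a a] }  — shift
  I1: { [B → * . B], [B → * . e], [B → * . n *], [B → . * B], [B → . * e], [B → . * n *], [B → . S], [B → . n *], [S → * . e], [S → . * e], [S → . a a] }  — shift
  I2: { [B' → B .] }  — accept
  I3: { [B → S .] }  — reduce
  I4: { [S → a . a] }  — shift
  I5: { [B → n . *] }  — shift
  I6: { [B → n * .] }  — reduce
  I7: { [S → a a .] }  — reduce
  I8: { [B → * B .] }  — reduce
  I9: { [B → * e .], [S → * e .] }  — 2 reduces
  I10: { [B → * n . *], [B → n . *] }  — shift
  I11: { [B → * n * .], [B → n * .] }  — 2 reduces

I9 contains complete items [B → * e .], [S → * e .] — reduce-reduce conflict.
I11 contains complete items [B → * n * .], [B → n * .] — reduce-reduce conflict.

Answer: Yes — I9: [B → * e .] vs [S → * e .]; I11: [B → * n * .] vs [B → n * .]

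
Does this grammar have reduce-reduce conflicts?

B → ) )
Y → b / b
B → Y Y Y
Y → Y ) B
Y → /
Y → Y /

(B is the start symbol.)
Yes — I9: [Y → / .] vs [Y → Y / .]

Augment with B' → B and build the canonical LR(0) collection (I0 = CLOSURE({[B' → . B]}), then GOTO on every symbol after a dot until no new states appear). It has 15 states:
  I0: { [B → . ) )], [B → . Y Y Y], [B' → . B], [Y → . /], [Y → . Y ) B], [Y → . Y /], [Y → . b / b] }  — shift
  I1: { [B → ) . )] }  — shift
  I2: { [Y → / .] }  — reduce
  I3: { [B' → B .] }  — accept
  I4: { [B → Y . Y Y], [Y → . /], [Y → . Y ) B], [Y → . Y /], [Y → . b / b], [Y → Y . ) B], [Y → Y . /] }  — shift
  I5: { [Y → b . / b] }  — shift
  I6: { [Y → b / . b] }  — shift
  I7: { [Y → b / b .] }  — reduce
  I8: { [B → . ) )], [B → . Y Y Y], [Y → . /], [Y → . Y ) B], [Y → . Y /], [Y → . b / b], [Y → Y ) . B] }  — shift
  I9: { [Y → / .], [Y → Y / .] }  — 2 reduces
  I10: { [B → Y Y . Y], [Y → . /], [Y → . Y ) B], [Y → . Y /], [Y → . b / b], [Y → Y . ) B], [Y → Y . /] }  — shift
  I11: { [B → Y Y Y .], [Y → Y . ) B], [Y → Y . /] }  — shift, reduce
  I12: { [Y → Y / .] }  — reduce
  I13: { [Y → Y ) B .] }  — reduce
  I14: { [B → ) ) .] }  — reduce

I9 contains complete items [Y → / .], [Y → Y / .] — reduce-reduce conflict.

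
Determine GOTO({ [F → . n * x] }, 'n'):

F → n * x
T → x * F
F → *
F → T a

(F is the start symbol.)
GOTO(I, 'n') = CLOSURE({ [A → αX.β] : [A → α.Xβ] ∈ I, X = 'n' })

Items with dot before 'n', with the dot advanced:
  [F → . n * x] → [F → n . * x]
Closure adds nothing (no advanced item has the dot before a non-terminal).

GOTO = { [F → n . * x] }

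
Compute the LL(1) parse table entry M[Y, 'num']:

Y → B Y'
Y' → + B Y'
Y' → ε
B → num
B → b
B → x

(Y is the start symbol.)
To find M[Y, 'num'], we find productions for Y where 'num' is in the predict set (PREDICT(N → α) = (FIRST(α) \ {ε}) ∪ (FOLLOW(N) if α ⇒* ε)).

Relevant sets:
  FIRST(B) = { 'b', 'num', 'x' }

Y → B Y': PREDICT = { 'b', 'num', 'x' }
  'num' is in predict set, so this production goes in M[Y, 'num']

M[Y, 'num'] = Y → B Y'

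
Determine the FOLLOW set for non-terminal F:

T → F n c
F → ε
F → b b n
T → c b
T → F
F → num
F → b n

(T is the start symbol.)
To compute FOLLOW(F), find every occurrence of F on a right-hand side N → α F β: add FIRST(β) \ {ε}, and if β is empty or nullable also add FOLLOW(N). Iterate to a fixed point.

In T → F n c: F is followed by n c, add FIRST(n c) \ {ε} = { 'n' }
In T → F: F is at the end, add FOLLOW(T)

The FOLLOW sets referred to above (computed the same way, to a fixed point):
  FOLLOW(T) = { $ }

Taking the union: FOLLOW(F) = { $, 'n' }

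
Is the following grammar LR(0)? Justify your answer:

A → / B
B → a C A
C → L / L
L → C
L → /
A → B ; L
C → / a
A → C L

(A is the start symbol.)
No. Shift-reduce conflict between [L → / .] and [B → . a C A]

A grammar is LR(0) if no state in the canonical LR(0) collection has:
  - both a shift item (dot before a terminal) and a complete item (shift-reduce conflict), or
  - two or more complete items (reduce-reduce conflict; the accept item [A' → A .] counts as a complete item here).

Augment with A' → A and build the canonical LR(0) collection (I0 = CLOSURE({[A' → . A]}), then GOTO on every symbol after a dot until no new states appear). It has 19 states:
  I0: { [A → . / B], [A → . B ; L], [A → . C L], [A' → . A], [B → . a C A], [C → . / a], [C → . L / L], [L → . /], [L → . C] }  — shift
  I1: { [A → / . B], [B → . a C A], [C → / . a], [L → / .] }  — shift, reduce
  I2: { [A' → A .] }  — accept
  I3: { [A → B . ; L] }  — shift
  I4: { [A → C . L], [C → . / a], [C → . L / L], [L → . /], [L → . C], [L → C .] }  — shift, reduce
  I5: { [C → L . / L] }  — shift
  I6: { [B → a . C A], [C → . / a], [C → . L / L], [L → . /], [L → . C] }  — shift
  I7: { [C → / . a], [L → / .] }  — shift, reduce
  I8: { [A → . / B], [A → . B ; L], [A → . C L], [B → . a C A], [B → a C . A], [C → . / a], [C → . L / L], [L → . /], [L → . C], [L → C .] }  — shift, reduce
  I9: { [B → a C A .] }  — reduce
  I10: { [C → / a .] }  — reduce
  I11: { [C → . / a], [C → . L / L], [C → L / . L], [L → . /], [L → . C] }  — shift
  I12: { [L → C .] }  — reduce
  I13: { [C → L . / L], [C → L / L .] }  — shift, reduce
  I14: { [A → C L .], [C → L . / L] }  — shift, reduce
  I15: { [A → B ; . L], [C → . / a], [C → . L / L], [L → . /], [L → . C] }  — shift
  I16: { [A → B ; L .], [C → L . / L] }  — shift, reduce
  I17: { [A → / B .] }  — reduce
  I18: { [B → a . C A], [C → . / a], [C → . L / L], [C → / a .], [L → . /], [L → . C] }  — shift, reduce

Conflict in state I1:
  Shift-reduce conflict between [L → / .] and [B → . a C A]
So the grammar is NOT LR(0).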